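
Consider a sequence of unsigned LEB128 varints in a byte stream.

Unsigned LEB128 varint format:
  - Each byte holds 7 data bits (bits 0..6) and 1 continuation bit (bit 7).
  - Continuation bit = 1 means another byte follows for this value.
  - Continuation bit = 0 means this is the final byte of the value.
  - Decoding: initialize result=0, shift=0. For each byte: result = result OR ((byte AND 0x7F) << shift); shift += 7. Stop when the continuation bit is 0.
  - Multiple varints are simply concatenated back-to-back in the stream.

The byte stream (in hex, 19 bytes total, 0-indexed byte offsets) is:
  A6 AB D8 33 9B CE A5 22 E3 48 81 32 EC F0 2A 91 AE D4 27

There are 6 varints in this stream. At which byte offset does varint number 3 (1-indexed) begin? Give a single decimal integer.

  byte[0]=0xA6 cont=1 payload=0x26=38: acc |= 38<<0 -> acc=38 shift=7
  byte[1]=0xAB cont=1 payload=0x2B=43: acc |= 43<<7 -> acc=5542 shift=14
  byte[2]=0xD8 cont=1 payload=0x58=88: acc |= 88<<14 -> acc=1447334 shift=21
  byte[3]=0x33 cont=0 payload=0x33=51: acc |= 51<<21 -> acc=108402086 shift=28 [end]
Varint 1: bytes[0:4] = A6 AB D8 33 -> value 108402086 (4 byte(s))
  byte[4]=0x9B cont=1 payload=0x1B=27: acc |= 27<<0 -> acc=27 shift=7
  byte[5]=0xCE cont=1 payload=0x4E=78: acc |= 78<<7 -> acc=10011 shift=14
  byte[6]=0xA5 cont=1 payload=0x25=37: acc |= 37<<14 -> acc=616219 shift=21
  byte[7]=0x22 cont=0 payload=0x22=34: acc |= 34<<21 -> acc=71919387 shift=28 [end]
Varint 2: bytes[4:8] = 9B CE A5 22 -> value 71919387 (4 byte(s))
  byte[8]=0xE3 cont=1 payload=0x63=99: acc |= 99<<0 -> acc=99 shift=7
  byte[9]=0x48 cont=0 payload=0x48=72: acc |= 72<<7 -> acc=9315 shift=14 [end]
Varint 3: bytes[8:10] = E3 48 -> value 9315 (2 byte(s))
  byte[10]=0x81 cont=1 payload=0x01=1: acc |= 1<<0 -> acc=1 shift=7
  byte[11]=0x32 cont=0 payload=0x32=50: acc |= 50<<7 -> acc=6401 shift=14 [end]
Varint 4: bytes[10:12] = 81 32 -> value 6401 (2 byte(s))
  byte[12]=0xEC cont=1 payload=0x6C=108: acc |= 108<<0 -> acc=108 shift=7
  byte[13]=0xF0 cont=1 payload=0x70=112: acc |= 112<<7 -> acc=14444 shift=14
  byte[14]=0x2A cont=0 payload=0x2A=42: acc |= 42<<14 -> acc=702572 shift=21 [end]
Varint 5: bytes[12:15] = EC F0 2A -> value 702572 (3 byte(s))
  byte[15]=0x91 cont=1 payload=0x11=17: acc |= 17<<0 -> acc=17 shift=7
  byte[16]=0xAE cont=1 payload=0x2E=46: acc |= 46<<7 -> acc=5905 shift=14
  byte[17]=0xD4 cont=1 payload=0x54=84: acc |= 84<<14 -> acc=1382161 shift=21
  byte[18]=0x27 cont=0 payload=0x27=39: acc |= 39<<21 -> acc=83171089 shift=28 [end]
Varint 6: bytes[15:19] = 91 AE D4 27 -> value 83171089 (4 byte(s))

Answer: 8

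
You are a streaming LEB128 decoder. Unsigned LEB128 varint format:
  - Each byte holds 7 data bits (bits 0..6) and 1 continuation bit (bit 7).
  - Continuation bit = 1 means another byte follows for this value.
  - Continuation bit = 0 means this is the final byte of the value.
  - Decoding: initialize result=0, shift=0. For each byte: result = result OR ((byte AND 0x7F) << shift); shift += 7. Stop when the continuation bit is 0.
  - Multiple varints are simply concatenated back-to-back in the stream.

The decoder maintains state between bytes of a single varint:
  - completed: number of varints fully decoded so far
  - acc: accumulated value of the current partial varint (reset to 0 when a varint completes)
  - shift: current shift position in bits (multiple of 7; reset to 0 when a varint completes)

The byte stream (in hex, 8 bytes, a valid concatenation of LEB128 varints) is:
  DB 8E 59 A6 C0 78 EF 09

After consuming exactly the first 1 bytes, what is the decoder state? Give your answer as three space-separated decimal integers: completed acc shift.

byte[0]=0xDB cont=1 payload=0x5B: acc |= 91<<0 -> completed=0 acc=91 shift=7

Answer: 0 91 7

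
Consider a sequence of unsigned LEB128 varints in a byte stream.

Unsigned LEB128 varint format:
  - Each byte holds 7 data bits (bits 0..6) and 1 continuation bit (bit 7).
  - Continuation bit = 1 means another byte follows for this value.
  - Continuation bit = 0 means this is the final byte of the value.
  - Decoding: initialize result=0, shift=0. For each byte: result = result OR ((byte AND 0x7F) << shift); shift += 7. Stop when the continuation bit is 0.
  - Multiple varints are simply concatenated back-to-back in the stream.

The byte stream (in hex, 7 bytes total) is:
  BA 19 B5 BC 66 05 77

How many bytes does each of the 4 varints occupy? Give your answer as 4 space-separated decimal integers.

Answer: 2 3 1 1

Derivation:
  byte[0]=0xBA cont=1 payload=0x3A=58: acc |= 58<<0 -> acc=58 shift=7
  byte[1]=0x19 cont=0 payload=0x19=25: acc |= 25<<7 -> acc=3258 shift=14 [end]
Varint 1: bytes[0:2] = BA 19 -> value 3258 (2 byte(s))
  byte[2]=0xB5 cont=1 payload=0x35=53: acc |= 53<<0 -> acc=53 shift=7
  byte[3]=0xBC cont=1 payload=0x3C=60: acc |= 60<<7 -> acc=7733 shift=14
  byte[4]=0x66 cont=0 payload=0x66=102: acc |= 102<<14 -> acc=1678901 shift=21 [end]
Varint 2: bytes[2:5] = B5 BC 66 -> value 1678901 (3 byte(s))
  byte[5]=0x05 cont=0 payload=0x05=5: acc |= 5<<0 -> acc=5 shift=7 [end]
Varint 3: bytes[5:6] = 05 -> value 5 (1 byte(s))
  byte[6]=0x77 cont=0 payload=0x77=119: acc |= 119<<0 -> acc=119 shift=7 [end]
Varint 4: bytes[6:7] = 77 -> value 119 (1 byte(s))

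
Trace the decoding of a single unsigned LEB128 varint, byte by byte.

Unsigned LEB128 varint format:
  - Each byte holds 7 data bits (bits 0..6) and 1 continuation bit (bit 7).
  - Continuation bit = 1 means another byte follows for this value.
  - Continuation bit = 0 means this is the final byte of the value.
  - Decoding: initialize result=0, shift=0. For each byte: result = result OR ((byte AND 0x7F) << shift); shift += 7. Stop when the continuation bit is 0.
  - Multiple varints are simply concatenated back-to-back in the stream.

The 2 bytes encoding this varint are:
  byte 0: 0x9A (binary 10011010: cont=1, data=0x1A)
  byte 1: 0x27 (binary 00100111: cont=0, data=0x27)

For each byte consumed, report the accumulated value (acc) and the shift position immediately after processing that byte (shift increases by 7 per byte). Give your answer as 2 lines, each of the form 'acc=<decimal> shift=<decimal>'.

Answer: acc=26 shift=7
acc=5018 shift=14

Derivation:
byte 0=0x9A: payload=0x1A=26, contrib = 26<<0 = 26; acc -> 26, shift -> 7
byte 1=0x27: payload=0x27=39, contrib = 39<<7 = 4992; acc -> 5018, shift -> 14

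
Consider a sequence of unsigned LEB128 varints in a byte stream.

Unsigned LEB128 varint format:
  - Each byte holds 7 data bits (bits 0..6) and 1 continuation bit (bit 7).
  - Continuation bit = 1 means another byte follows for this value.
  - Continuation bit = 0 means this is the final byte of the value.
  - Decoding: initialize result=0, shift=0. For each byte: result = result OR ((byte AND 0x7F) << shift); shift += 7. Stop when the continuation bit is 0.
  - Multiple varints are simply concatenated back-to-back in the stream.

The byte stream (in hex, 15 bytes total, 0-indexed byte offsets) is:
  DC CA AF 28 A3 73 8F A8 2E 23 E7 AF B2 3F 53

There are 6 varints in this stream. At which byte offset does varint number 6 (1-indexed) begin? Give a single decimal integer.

  byte[0]=0xDC cont=1 payload=0x5C=92: acc |= 92<<0 -> acc=92 shift=7
  byte[1]=0xCA cont=1 payload=0x4A=74: acc |= 74<<7 -> acc=9564 shift=14
  byte[2]=0xAF cont=1 payload=0x2F=47: acc |= 47<<14 -> acc=779612 shift=21
  byte[3]=0x28 cont=0 payload=0x28=40: acc |= 40<<21 -> acc=84665692 shift=28 [end]
Varint 1: bytes[0:4] = DC CA AF 28 -> value 84665692 (4 byte(s))
  byte[4]=0xA3 cont=1 payload=0x23=35: acc |= 35<<0 -> acc=35 shift=7
  byte[5]=0x73 cont=0 payload=0x73=115: acc |= 115<<7 -> acc=14755 shift=14 [end]
Varint 2: bytes[4:6] = A3 73 -> value 14755 (2 byte(s))
  byte[6]=0x8F cont=1 payload=0x0F=15: acc |= 15<<0 -> acc=15 shift=7
  byte[7]=0xA8 cont=1 payload=0x28=40: acc |= 40<<7 -> acc=5135 shift=14
  byte[8]=0x2E cont=0 payload=0x2E=46: acc |= 46<<14 -> acc=758799 shift=21 [end]
Varint 3: bytes[6:9] = 8F A8 2E -> value 758799 (3 byte(s))
  byte[9]=0x23 cont=0 payload=0x23=35: acc |= 35<<0 -> acc=35 shift=7 [end]
Varint 4: bytes[9:10] = 23 -> value 35 (1 byte(s))
  byte[10]=0xE7 cont=1 payload=0x67=103: acc |= 103<<0 -> acc=103 shift=7
  byte[11]=0xAF cont=1 payload=0x2F=47: acc |= 47<<7 -> acc=6119 shift=14
  byte[12]=0xB2 cont=1 payload=0x32=50: acc |= 50<<14 -> acc=825319 shift=21
  byte[13]=0x3F cont=0 payload=0x3F=63: acc |= 63<<21 -> acc=132945895 shift=28 [end]
Varint 5: bytes[10:14] = E7 AF B2 3F -> value 132945895 (4 byte(s))
  byte[14]=0x53 cont=0 payload=0x53=83: acc |= 83<<0 -> acc=83 shift=7 [end]
Varint 6: bytes[14:15] = 53 -> value 83 (1 byte(s))

Answer: 14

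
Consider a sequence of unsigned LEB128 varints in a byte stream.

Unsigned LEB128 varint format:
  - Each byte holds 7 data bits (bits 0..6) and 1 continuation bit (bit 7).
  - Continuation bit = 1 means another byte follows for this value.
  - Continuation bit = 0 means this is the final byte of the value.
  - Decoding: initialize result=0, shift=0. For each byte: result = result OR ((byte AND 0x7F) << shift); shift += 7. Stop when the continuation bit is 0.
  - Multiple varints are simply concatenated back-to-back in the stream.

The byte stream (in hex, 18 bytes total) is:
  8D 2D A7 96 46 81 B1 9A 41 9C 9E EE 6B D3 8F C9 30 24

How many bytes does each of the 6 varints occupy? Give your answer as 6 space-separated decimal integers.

  byte[0]=0x8D cont=1 payload=0x0D=13: acc |= 13<<0 -> acc=13 shift=7
  byte[1]=0x2D cont=0 payload=0x2D=45: acc |= 45<<7 -> acc=5773 shift=14 [end]
Varint 1: bytes[0:2] = 8D 2D -> value 5773 (2 byte(s))
  byte[2]=0xA7 cont=1 payload=0x27=39: acc |= 39<<0 -> acc=39 shift=7
  byte[3]=0x96 cont=1 payload=0x16=22: acc |= 22<<7 -> acc=2855 shift=14
  byte[4]=0x46 cont=0 payload=0x46=70: acc |= 70<<14 -> acc=1149735 shift=21 [end]
Varint 2: bytes[2:5] = A7 96 46 -> value 1149735 (3 byte(s))
  byte[5]=0x81 cont=1 payload=0x01=1: acc |= 1<<0 -> acc=1 shift=7
  byte[6]=0xB1 cont=1 payload=0x31=49: acc |= 49<<7 -> acc=6273 shift=14
  byte[7]=0x9A cont=1 payload=0x1A=26: acc |= 26<<14 -> acc=432257 shift=21
  byte[8]=0x41 cont=0 payload=0x41=65: acc |= 65<<21 -> acc=136747137 shift=28 [end]
Varint 3: bytes[5:9] = 81 B1 9A 41 -> value 136747137 (4 byte(s))
  byte[9]=0x9C cont=1 payload=0x1C=28: acc |= 28<<0 -> acc=28 shift=7
  byte[10]=0x9E cont=1 payload=0x1E=30: acc |= 30<<7 -> acc=3868 shift=14
  byte[11]=0xEE cont=1 payload=0x6E=110: acc |= 110<<14 -> acc=1806108 shift=21
  byte[12]=0x6B cont=0 payload=0x6B=107: acc |= 107<<21 -> acc=226201372 shift=28 [end]
Varint 4: bytes[9:13] = 9C 9E EE 6B -> value 226201372 (4 byte(s))
  byte[13]=0xD3 cont=1 payload=0x53=83: acc |= 83<<0 -> acc=83 shift=7
  byte[14]=0x8F cont=1 payload=0x0F=15: acc |= 15<<7 -> acc=2003 shift=14
  byte[15]=0xC9 cont=1 payload=0x49=73: acc |= 73<<14 -> acc=1198035 shift=21
  byte[16]=0x30 cont=0 payload=0x30=48: acc |= 48<<21 -> acc=101861331 shift=28 [end]
Varint 5: bytes[13:17] = D3 8F C9 30 -> value 101861331 (4 byte(s))
  byte[17]=0x24 cont=0 payload=0x24=36: acc |= 36<<0 -> acc=36 shift=7 [end]
Varint 6: bytes[17:18] = 24 -> value 36 (1 byte(s))

Answer: 2 3 4 4 4 1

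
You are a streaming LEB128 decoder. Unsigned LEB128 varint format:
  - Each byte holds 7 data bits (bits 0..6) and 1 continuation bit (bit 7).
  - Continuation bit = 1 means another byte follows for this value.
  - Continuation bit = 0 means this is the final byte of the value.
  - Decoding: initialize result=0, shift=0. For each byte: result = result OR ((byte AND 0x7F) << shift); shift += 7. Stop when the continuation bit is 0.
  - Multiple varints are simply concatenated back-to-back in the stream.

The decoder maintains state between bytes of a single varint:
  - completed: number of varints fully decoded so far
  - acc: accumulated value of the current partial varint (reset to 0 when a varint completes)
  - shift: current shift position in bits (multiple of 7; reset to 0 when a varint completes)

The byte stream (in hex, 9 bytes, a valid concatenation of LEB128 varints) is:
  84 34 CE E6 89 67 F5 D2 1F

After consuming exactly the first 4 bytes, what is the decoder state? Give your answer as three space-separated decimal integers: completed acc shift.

byte[0]=0x84 cont=1 payload=0x04: acc |= 4<<0 -> completed=0 acc=4 shift=7
byte[1]=0x34 cont=0 payload=0x34: varint #1 complete (value=6660); reset -> completed=1 acc=0 shift=0
byte[2]=0xCE cont=1 payload=0x4E: acc |= 78<<0 -> completed=1 acc=78 shift=7
byte[3]=0xE6 cont=1 payload=0x66: acc |= 102<<7 -> completed=1 acc=13134 shift=14

Answer: 1 13134 14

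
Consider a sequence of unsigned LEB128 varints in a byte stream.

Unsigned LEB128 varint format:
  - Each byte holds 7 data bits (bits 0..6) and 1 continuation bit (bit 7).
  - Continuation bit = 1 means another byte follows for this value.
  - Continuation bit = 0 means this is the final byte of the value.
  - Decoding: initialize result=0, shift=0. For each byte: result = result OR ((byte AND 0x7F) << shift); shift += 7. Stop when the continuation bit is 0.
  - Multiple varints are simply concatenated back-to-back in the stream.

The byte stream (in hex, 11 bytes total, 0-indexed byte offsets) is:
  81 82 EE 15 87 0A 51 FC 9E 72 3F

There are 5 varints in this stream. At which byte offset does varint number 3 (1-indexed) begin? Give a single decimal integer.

  byte[0]=0x81 cont=1 payload=0x01=1: acc |= 1<<0 -> acc=1 shift=7
  byte[1]=0x82 cont=1 payload=0x02=2: acc |= 2<<7 -> acc=257 shift=14
  byte[2]=0xEE cont=1 payload=0x6E=110: acc |= 110<<14 -> acc=1802497 shift=21
  byte[3]=0x15 cont=0 payload=0x15=21: acc |= 21<<21 -> acc=45842689 shift=28 [end]
Varint 1: bytes[0:4] = 81 82 EE 15 -> value 45842689 (4 byte(s))
  byte[4]=0x87 cont=1 payload=0x07=7: acc |= 7<<0 -> acc=7 shift=7
  byte[5]=0x0A cont=0 payload=0x0A=10: acc |= 10<<7 -> acc=1287 shift=14 [end]
Varint 2: bytes[4:6] = 87 0A -> value 1287 (2 byte(s))
  byte[6]=0x51 cont=0 payload=0x51=81: acc |= 81<<0 -> acc=81 shift=7 [end]
Varint 3: bytes[6:7] = 51 -> value 81 (1 byte(s))
  byte[7]=0xFC cont=1 payload=0x7C=124: acc |= 124<<0 -> acc=124 shift=7
  byte[8]=0x9E cont=1 payload=0x1E=30: acc |= 30<<7 -> acc=3964 shift=14
  byte[9]=0x72 cont=0 payload=0x72=114: acc |= 114<<14 -> acc=1871740 shift=21 [end]
Varint 4: bytes[7:10] = FC 9E 72 -> value 1871740 (3 byte(s))
  byte[10]=0x3F cont=0 payload=0x3F=63: acc |= 63<<0 -> acc=63 shift=7 [end]
Varint 5: bytes[10:11] = 3F -> value 63 (1 byte(s))

Answer: 6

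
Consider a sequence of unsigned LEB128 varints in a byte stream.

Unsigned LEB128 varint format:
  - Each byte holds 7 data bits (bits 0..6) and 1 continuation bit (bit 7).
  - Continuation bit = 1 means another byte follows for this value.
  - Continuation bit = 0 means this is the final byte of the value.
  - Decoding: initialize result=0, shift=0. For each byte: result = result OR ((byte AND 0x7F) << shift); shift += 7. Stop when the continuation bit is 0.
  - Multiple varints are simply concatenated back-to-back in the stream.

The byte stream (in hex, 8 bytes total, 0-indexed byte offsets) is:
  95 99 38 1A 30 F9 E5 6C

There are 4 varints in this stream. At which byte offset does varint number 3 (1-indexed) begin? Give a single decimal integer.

  byte[0]=0x95 cont=1 payload=0x15=21: acc |= 21<<0 -> acc=21 shift=7
  byte[1]=0x99 cont=1 payload=0x19=25: acc |= 25<<7 -> acc=3221 shift=14
  byte[2]=0x38 cont=0 payload=0x38=56: acc |= 56<<14 -> acc=920725 shift=21 [end]
Varint 1: bytes[0:3] = 95 99 38 -> value 920725 (3 byte(s))
  byte[3]=0x1A cont=0 payload=0x1A=26: acc |= 26<<0 -> acc=26 shift=7 [end]
Varint 2: bytes[3:4] = 1A -> value 26 (1 byte(s))
  byte[4]=0x30 cont=0 payload=0x30=48: acc |= 48<<0 -> acc=48 shift=7 [end]
Varint 3: bytes[4:5] = 30 -> value 48 (1 byte(s))
  byte[5]=0xF9 cont=1 payload=0x79=121: acc |= 121<<0 -> acc=121 shift=7
  byte[6]=0xE5 cont=1 payload=0x65=101: acc |= 101<<7 -> acc=13049 shift=14
  byte[7]=0x6C cont=0 payload=0x6C=108: acc |= 108<<14 -> acc=1782521 shift=21 [end]
Varint 4: bytes[5:8] = F9 E5 6C -> value 1782521 (3 byte(s))

Answer: 4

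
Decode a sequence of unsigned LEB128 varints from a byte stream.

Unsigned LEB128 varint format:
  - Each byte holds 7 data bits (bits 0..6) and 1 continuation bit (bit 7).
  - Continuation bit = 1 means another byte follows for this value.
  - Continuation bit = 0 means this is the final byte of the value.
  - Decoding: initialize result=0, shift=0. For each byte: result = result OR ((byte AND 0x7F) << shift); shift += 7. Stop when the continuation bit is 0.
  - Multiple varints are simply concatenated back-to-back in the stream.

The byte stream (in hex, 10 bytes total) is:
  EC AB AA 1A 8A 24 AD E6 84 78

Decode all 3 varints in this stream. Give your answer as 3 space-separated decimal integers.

Answer: 55219692 4618 251736877

Derivation:
  byte[0]=0xEC cont=1 payload=0x6C=108: acc |= 108<<0 -> acc=108 shift=7
  byte[1]=0xAB cont=1 payload=0x2B=43: acc |= 43<<7 -> acc=5612 shift=14
  byte[2]=0xAA cont=1 payload=0x2A=42: acc |= 42<<14 -> acc=693740 shift=21
  byte[3]=0x1A cont=0 payload=0x1A=26: acc |= 26<<21 -> acc=55219692 shift=28 [end]
Varint 1: bytes[0:4] = EC AB AA 1A -> value 55219692 (4 byte(s))
  byte[4]=0x8A cont=1 payload=0x0A=10: acc |= 10<<0 -> acc=10 shift=7
  byte[5]=0x24 cont=0 payload=0x24=36: acc |= 36<<7 -> acc=4618 shift=14 [end]
Varint 2: bytes[4:6] = 8A 24 -> value 4618 (2 byte(s))
  byte[6]=0xAD cont=1 payload=0x2D=45: acc |= 45<<0 -> acc=45 shift=7
  byte[7]=0xE6 cont=1 payload=0x66=102: acc |= 102<<7 -> acc=13101 shift=14
  byte[8]=0x84 cont=1 payload=0x04=4: acc |= 4<<14 -> acc=78637 shift=21
  byte[9]=0x78 cont=0 payload=0x78=120: acc |= 120<<21 -> acc=251736877 shift=28 [end]
Varint 3: bytes[6:10] = AD E6 84 78 -> value 251736877 (4 byte(s))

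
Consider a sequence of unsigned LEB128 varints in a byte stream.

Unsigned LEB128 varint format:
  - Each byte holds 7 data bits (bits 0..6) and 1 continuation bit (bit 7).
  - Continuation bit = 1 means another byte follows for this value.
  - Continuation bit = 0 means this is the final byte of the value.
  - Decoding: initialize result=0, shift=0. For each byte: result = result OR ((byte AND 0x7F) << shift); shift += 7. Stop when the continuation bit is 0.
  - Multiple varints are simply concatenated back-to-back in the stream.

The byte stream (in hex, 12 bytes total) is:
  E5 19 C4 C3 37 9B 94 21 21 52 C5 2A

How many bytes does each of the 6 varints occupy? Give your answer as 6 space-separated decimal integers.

  byte[0]=0xE5 cont=1 payload=0x65=101: acc |= 101<<0 -> acc=101 shift=7
  byte[1]=0x19 cont=0 payload=0x19=25: acc |= 25<<7 -> acc=3301 shift=14 [end]
Varint 1: bytes[0:2] = E5 19 -> value 3301 (2 byte(s))
  byte[2]=0xC4 cont=1 payload=0x44=68: acc |= 68<<0 -> acc=68 shift=7
  byte[3]=0xC3 cont=1 payload=0x43=67: acc |= 67<<7 -> acc=8644 shift=14
  byte[4]=0x37 cont=0 payload=0x37=55: acc |= 55<<14 -> acc=909764 shift=21 [end]
Varint 2: bytes[2:5] = C4 C3 37 -> value 909764 (3 byte(s))
  byte[5]=0x9B cont=1 payload=0x1B=27: acc |= 27<<0 -> acc=27 shift=7
  byte[6]=0x94 cont=1 payload=0x14=20: acc |= 20<<7 -> acc=2587 shift=14
  byte[7]=0x21 cont=0 payload=0x21=33: acc |= 33<<14 -> acc=543259 shift=21 [end]
Varint 3: bytes[5:8] = 9B 94 21 -> value 543259 (3 byte(s))
  byte[8]=0x21 cont=0 payload=0x21=33: acc |= 33<<0 -> acc=33 shift=7 [end]
Varint 4: bytes[8:9] = 21 -> value 33 (1 byte(s))
  byte[9]=0x52 cont=0 payload=0x52=82: acc |= 82<<0 -> acc=82 shift=7 [end]
Varint 5: bytes[9:10] = 52 -> value 82 (1 byte(s))
  byte[10]=0xC5 cont=1 payload=0x45=69: acc |= 69<<0 -> acc=69 shift=7
  byte[11]=0x2A cont=0 payload=0x2A=42: acc |= 42<<7 -> acc=5445 shift=14 [end]
Varint 6: bytes[10:12] = C5 2A -> value 5445 (2 byte(s))

Answer: 2 3 3 1 1 2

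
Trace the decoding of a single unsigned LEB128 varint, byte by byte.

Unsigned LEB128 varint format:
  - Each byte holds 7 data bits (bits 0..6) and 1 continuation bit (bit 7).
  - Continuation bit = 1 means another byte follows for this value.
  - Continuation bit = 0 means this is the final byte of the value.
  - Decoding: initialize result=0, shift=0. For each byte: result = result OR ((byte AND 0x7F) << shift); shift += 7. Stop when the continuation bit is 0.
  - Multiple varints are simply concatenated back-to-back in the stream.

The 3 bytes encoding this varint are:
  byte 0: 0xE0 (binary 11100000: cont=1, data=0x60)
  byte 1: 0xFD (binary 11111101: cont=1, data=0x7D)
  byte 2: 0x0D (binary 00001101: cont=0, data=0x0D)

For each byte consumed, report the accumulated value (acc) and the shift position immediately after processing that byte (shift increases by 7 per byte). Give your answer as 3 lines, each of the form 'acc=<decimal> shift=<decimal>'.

byte 0=0xE0: payload=0x60=96, contrib = 96<<0 = 96; acc -> 96, shift -> 7
byte 1=0xFD: payload=0x7D=125, contrib = 125<<7 = 16000; acc -> 16096, shift -> 14
byte 2=0x0D: payload=0x0D=13, contrib = 13<<14 = 212992; acc -> 229088, shift -> 21

Answer: acc=96 shift=7
acc=16096 shift=14
acc=229088 shift=21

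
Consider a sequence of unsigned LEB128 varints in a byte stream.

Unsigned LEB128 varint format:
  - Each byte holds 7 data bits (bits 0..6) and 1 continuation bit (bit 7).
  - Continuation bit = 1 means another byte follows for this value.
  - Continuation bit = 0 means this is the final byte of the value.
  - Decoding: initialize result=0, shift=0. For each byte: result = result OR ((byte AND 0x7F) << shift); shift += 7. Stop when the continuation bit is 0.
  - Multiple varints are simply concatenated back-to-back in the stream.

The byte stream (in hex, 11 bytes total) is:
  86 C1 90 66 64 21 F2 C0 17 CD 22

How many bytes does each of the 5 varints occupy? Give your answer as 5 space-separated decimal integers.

Answer: 4 1 1 3 2

Derivation:
  byte[0]=0x86 cont=1 payload=0x06=6: acc |= 6<<0 -> acc=6 shift=7
  byte[1]=0xC1 cont=1 payload=0x41=65: acc |= 65<<7 -> acc=8326 shift=14
  byte[2]=0x90 cont=1 payload=0x10=16: acc |= 16<<14 -> acc=270470 shift=21
  byte[3]=0x66 cont=0 payload=0x66=102: acc |= 102<<21 -> acc=214179974 shift=28 [end]
Varint 1: bytes[0:4] = 86 C1 90 66 -> value 214179974 (4 byte(s))
  byte[4]=0x64 cont=0 payload=0x64=100: acc |= 100<<0 -> acc=100 shift=7 [end]
Varint 2: bytes[4:5] = 64 -> value 100 (1 byte(s))
  byte[5]=0x21 cont=0 payload=0x21=33: acc |= 33<<0 -> acc=33 shift=7 [end]
Varint 3: bytes[5:6] = 21 -> value 33 (1 byte(s))
  byte[6]=0xF2 cont=1 payload=0x72=114: acc |= 114<<0 -> acc=114 shift=7
  byte[7]=0xC0 cont=1 payload=0x40=64: acc |= 64<<7 -> acc=8306 shift=14
  byte[8]=0x17 cont=0 payload=0x17=23: acc |= 23<<14 -> acc=385138 shift=21 [end]
Varint 4: bytes[6:9] = F2 C0 17 -> value 385138 (3 byte(s))
  byte[9]=0xCD cont=1 payload=0x4D=77: acc |= 77<<0 -> acc=77 shift=7
  byte[10]=0x22 cont=0 payload=0x22=34: acc |= 34<<7 -> acc=4429 shift=14 [end]
Varint 5: bytes[9:11] = CD 22 -> value 4429 (2 byte(s))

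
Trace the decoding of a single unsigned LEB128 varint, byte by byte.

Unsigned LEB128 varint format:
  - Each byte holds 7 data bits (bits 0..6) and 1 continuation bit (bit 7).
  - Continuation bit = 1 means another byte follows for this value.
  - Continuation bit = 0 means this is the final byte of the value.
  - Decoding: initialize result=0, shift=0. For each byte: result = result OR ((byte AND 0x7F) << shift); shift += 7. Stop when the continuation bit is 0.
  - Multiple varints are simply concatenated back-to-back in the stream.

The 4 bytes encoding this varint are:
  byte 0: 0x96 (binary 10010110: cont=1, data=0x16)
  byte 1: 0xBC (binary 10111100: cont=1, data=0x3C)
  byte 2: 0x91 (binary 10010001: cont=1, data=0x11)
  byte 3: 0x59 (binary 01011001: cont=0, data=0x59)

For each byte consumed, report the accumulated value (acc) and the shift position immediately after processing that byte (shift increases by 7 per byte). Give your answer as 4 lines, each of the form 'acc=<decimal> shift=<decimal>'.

Answer: acc=22 shift=7
acc=7702 shift=14
acc=286230 shift=21
acc=186932758 shift=28

Derivation:
byte 0=0x96: payload=0x16=22, contrib = 22<<0 = 22; acc -> 22, shift -> 7
byte 1=0xBC: payload=0x3C=60, contrib = 60<<7 = 7680; acc -> 7702, shift -> 14
byte 2=0x91: payload=0x11=17, contrib = 17<<14 = 278528; acc -> 286230, shift -> 21
byte 3=0x59: payload=0x59=89, contrib = 89<<21 = 186646528; acc -> 186932758, shift -> 28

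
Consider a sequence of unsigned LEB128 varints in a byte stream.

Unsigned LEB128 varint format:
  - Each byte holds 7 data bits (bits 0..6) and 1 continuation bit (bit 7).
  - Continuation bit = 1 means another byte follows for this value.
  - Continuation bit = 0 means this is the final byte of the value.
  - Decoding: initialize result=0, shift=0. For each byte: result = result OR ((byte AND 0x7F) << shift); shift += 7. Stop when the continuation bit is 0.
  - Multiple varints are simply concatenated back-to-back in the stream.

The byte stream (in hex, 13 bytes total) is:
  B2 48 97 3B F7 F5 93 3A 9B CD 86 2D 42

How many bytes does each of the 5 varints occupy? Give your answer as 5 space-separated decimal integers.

  byte[0]=0xB2 cont=1 payload=0x32=50: acc |= 50<<0 -> acc=50 shift=7
  byte[1]=0x48 cont=0 payload=0x48=72: acc |= 72<<7 -> acc=9266 shift=14 [end]
Varint 1: bytes[0:2] = B2 48 -> value 9266 (2 byte(s))
  byte[2]=0x97 cont=1 payload=0x17=23: acc |= 23<<0 -> acc=23 shift=7
  byte[3]=0x3B cont=0 payload=0x3B=59: acc |= 59<<7 -> acc=7575 shift=14 [end]
Varint 2: bytes[2:4] = 97 3B -> value 7575 (2 byte(s))
  byte[4]=0xF7 cont=1 payload=0x77=119: acc |= 119<<0 -> acc=119 shift=7
  byte[5]=0xF5 cont=1 payload=0x75=117: acc |= 117<<7 -> acc=15095 shift=14
  byte[6]=0x93 cont=1 payload=0x13=19: acc |= 19<<14 -> acc=326391 shift=21
  byte[7]=0x3A cont=0 payload=0x3A=58: acc |= 58<<21 -> acc=121961207 shift=28 [end]
Varint 3: bytes[4:8] = F7 F5 93 3A -> value 121961207 (4 byte(s))
  byte[8]=0x9B cont=1 payload=0x1B=27: acc |= 27<<0 -> acc=27 shift=7
  byte[9]=0xCD cont=1 payload=0x4D=77: acc |= 77<<7 -> acc=9883 shift=14
  byte[10]=0x86 cont=1 payload=0x06=6: acc |= 6<<14 -> acc=108187 shift=21
  byte[11]=0x2D cont=0 payload=0x2D=45: acc |= 45<<21 -> acc=94480027 shift=28 [end]
Varint 4: bytes[8:12] = 9B CD 86 2D -> value 94480027 (4 byte(s))
  byte[12]=0x42 cont=0 payload=0x42=66: acc |= 66<<0 -> acc=66 shift=7 [end]
Varint 5: bytes[12:13] = 42 -> value 66 (1 byte(s))

Answer: 2 2 4 4 1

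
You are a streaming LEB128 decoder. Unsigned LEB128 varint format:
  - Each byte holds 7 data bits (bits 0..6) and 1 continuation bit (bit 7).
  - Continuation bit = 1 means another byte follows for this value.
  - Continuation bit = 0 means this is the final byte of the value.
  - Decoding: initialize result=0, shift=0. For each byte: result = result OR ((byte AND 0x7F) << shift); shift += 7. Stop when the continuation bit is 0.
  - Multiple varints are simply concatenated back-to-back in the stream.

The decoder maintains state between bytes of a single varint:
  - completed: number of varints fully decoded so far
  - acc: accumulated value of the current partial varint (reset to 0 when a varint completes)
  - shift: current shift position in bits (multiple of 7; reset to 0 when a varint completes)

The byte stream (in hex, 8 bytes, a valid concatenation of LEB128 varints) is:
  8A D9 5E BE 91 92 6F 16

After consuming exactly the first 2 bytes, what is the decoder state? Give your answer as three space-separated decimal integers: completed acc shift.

Answer: 0 11402 14

Derivation:
byte[0]=0x8A cont=1 payload=0x0A: acc |= 10<<0 -> completed=0 acc=10 shift=7
byte[1]=0xD9 cont=1 payload=0x59: acc |= 89<<7 -> completed=0 acc=11402 shift=14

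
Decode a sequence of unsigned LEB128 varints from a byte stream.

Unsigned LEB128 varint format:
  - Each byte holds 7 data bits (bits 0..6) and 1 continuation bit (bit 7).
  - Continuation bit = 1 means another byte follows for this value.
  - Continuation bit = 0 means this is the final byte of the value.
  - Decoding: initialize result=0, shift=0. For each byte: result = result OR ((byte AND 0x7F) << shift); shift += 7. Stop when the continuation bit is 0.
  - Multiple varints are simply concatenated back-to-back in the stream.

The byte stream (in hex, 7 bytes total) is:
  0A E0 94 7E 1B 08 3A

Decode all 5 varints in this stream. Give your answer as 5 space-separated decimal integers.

  byte[0]=0x0A cont=0 payload=0x0A=10: acc |= 10<<0 -> acc=10 shift=7 [end]
Varint 1: bytes[0:1] = 0A -> value 10 (1 byte(s))
  byte[1]=0xE0 cont=1 payload=0x60=96: acc |= 96<<0 -> acc=96 shift=7
  byte[2]=0x94 cont=1 payload=0x14=20: acc |= 20<<7 -> acc=2656 shift=14
  byte[3]=0x7E cont=0 payload=0x7E=126: acc |= 126<<14 -> acc=2067040 shift=21 [end]
Varint 2: bytes[1:4] = E0 94 7E -> value 2067040 (3 byte(s))
  byte[4]=0x1B cont=0 payload=0x1B=27: acc |= 27<<0 -> acc=27 shift=7 [end]
Varint 3: bytes[4:5] = 1B -> value 27 (1 byte(s))
  byte[5]=0x08 cont=0 payload=0x08=8: acc |= 8<<0 -> acc=8 shift=7 [end]
Varint 4: bytes[5:6] = 08 -> value 8 (1 byte(s))
  byte[6]=0x3A cont=0 payload=0x3A=58: acc |= 58<<0 -> acc=58 shift=7 [end]
Varint 5: bytes[6:7] = 3A -> value 58 (1 byte(s))

Answer: 10 2067040 27 8 58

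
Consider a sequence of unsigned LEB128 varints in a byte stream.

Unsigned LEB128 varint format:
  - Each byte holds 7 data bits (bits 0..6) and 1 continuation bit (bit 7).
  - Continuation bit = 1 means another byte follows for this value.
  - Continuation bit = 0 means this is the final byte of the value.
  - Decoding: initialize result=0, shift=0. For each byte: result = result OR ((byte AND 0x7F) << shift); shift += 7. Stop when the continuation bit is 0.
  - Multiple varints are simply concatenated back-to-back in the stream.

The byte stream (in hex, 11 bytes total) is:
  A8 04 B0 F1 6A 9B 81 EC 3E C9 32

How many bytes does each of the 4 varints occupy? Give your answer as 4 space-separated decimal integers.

  byte[0]=0xA8 cont=1 payload=0x28=40: acc |= 40<<0 -> acc=40 shift=7
  byte[1]=0x04 cont=0 payload=0x04=4: acc |= 4<<7 -> acc=552 shift=14 [end]
Varint 1: bytes[0:2] = A8 04 -> value 552 (2 byte(s))
  byte[2]=0xB0 cont=1 payload=0x30=48: acc |= 48<<0 -> acc=48 shift=7
  byte[3]=0xF1 cont=1 payload=0x71=113: acc |= 113<<7 -> acc=14512 shift=14
  byte[4]=0x6A cont=0 payload=0x6A=106: acc |= 106<<14 -> acc=1751216 shift=21 [end]
Varint 2: bytes[2:5] = B0 F1 6A -> value 1751216 (3 byte(s))
  byte[5]=0x9B cont=1 payload=0x1B=27: acc |= 27<<0 -> acc=27 shift=7
  byte[6]=0x81 cont=1 payload=0x01=1: acc |= 1<<7 -> acc=155 shift=14
  byte[7]=0xEC cont=1 payload=0x6C=108: acc |= 108<<14 -> acc=1769627 shift=21
  byte[8]=0x3E cont=0 payload=0x3E=62: acc |= 62<<21 -> acc=131793051 shift=28 [end]
Varint 3: bytes[5:9] = 9B 81 EC 3E -> value 131793051 (4 byte(s))
  byte[9]=0xC9 cont=1 payload=0x49=73: acc |= 73<<0 -> acc=73 shift=7
  byte[10]=0x32 cont=0 payload=0x32=50: acc |= 50<<7 -> acc=6473 shift=14 [end]
Varint 4: bytes[9:11] = C9 32 -> value 6473 (2 byte(s))

Answer: 2 3 4 2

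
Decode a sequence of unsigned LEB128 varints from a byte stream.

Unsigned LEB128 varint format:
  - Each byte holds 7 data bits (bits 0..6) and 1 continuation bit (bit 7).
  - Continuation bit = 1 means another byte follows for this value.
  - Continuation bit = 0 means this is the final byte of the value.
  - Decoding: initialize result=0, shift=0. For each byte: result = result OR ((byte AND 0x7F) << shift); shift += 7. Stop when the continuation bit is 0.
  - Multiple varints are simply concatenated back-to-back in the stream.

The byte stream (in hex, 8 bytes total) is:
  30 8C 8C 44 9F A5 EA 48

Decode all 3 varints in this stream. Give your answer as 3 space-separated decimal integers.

Answer: 48 1115660 152736415

Derivation:
  byte[0]=0x30 cont=0 payload=0x30=48: acc |= 48<<0 -> acc=48 shift=7 [end]
Varint 1: bytes[0:1] = 30 -> value 48 (1 byte(s))
  byte[1]=0x8C cont=1 payload=0x0C=12: acc |= 12<<0 -> acc=12 shift=7
  byte[2]=0x8C cont=1 payload=0x0C=12: acc |= 12<<7 -> acc=1548 shift=14
  byte[3]=0x44 cont=0 payload=0x44=68: acc |= 68<<14 -> acc=1115660 shift=21 [end]
Varint 2: bytes[1:4] = 8C 8C 44 -> value 1115660 (3 byte(s))
  byte[4]=0x9F cont=1 payload=0x1F=31: acc |= 31<<0 -> acc=31 shift=7
  byte[5]=0xA5 cont=1 payload=0x25=37: acc |= 37<<7 -> acc=4767 shift=14
  byte[6]=0xEA cont=1 payload=0x6A=106: acc |= 106<<14 -> acc=1741471 shift=21
  byte[7]=0x48 cont=0 payload=0x48=72: acc |= 72<<21 -> acc=152736415 shift=28 [end]
Varint 3: bytes[4:8] = 9F A5 EA 48 -> value 152736415 (4 byte(s))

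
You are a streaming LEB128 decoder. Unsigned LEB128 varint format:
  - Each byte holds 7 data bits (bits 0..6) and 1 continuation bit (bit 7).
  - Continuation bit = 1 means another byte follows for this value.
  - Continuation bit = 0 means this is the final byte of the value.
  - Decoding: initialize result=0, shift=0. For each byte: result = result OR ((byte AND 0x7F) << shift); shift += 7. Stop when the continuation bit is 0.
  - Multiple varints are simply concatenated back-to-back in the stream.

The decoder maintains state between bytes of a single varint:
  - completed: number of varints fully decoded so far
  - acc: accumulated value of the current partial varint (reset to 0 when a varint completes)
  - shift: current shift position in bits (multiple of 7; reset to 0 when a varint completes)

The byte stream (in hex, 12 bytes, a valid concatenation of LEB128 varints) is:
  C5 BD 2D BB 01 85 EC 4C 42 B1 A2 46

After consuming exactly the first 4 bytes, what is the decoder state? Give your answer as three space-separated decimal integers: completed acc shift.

byte[0]=0xC5 cont=1 payload=0x45: acc |= 69<<0 -> completed=0 acc=69 shift=7
byte[1]=0xBD cont=1 payload=0x3D: acc |= 61<<7 -> completed=0 acc=7877 shift=14
byte[2]=0x2D cont=0 payload=0x2D: varint #1 complete (value=745157); reset -> completed=1 acc=0 shift=0
byte[3]=0xBB cont=1 payload=0x3B: acc |= 59<<0 -> completed=1 acc=59 shift=7

Answer: 1 59 7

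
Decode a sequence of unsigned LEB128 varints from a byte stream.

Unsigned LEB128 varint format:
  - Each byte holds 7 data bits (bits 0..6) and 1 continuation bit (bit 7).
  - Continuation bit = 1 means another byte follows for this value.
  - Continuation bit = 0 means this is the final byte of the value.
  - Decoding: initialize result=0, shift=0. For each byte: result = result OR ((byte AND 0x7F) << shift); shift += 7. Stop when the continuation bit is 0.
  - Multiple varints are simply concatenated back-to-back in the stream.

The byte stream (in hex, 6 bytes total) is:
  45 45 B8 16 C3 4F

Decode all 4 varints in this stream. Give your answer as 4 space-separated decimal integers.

  byte[0]=0x45 cont=0 payload=0x45=69: acc |= 69<<0 -> acc=69 shift=7 [end]
Varint 1: bytes[0:1] = 45 -> value 69 (1 byte(s))
  byte[1]=0x45 cont=0 payload=0x45=69: acc |= 69<<0 -> acc=69 shift=7 [end]
Varint 2: bytes[1:2] = 45 -> value 69 (1 byte(s))
  byte[2]=0xB8 cont=1 payload=0x38=56: acc |= 56<<0 -> acc=56 shift=7
  byte[3]=0x16 cont=0 payload=0x16=22: acc |= 22<<7 -> acc=2872 shift=14 [end]
Varint 3: bytes[2:4] = B8 16 -> value 2872 (2 byte(s))
  byte[4]=0xC3 cont=1 payload=0x43=67: acc |= 67<<0 -> acc=67 shift=7
  byte[5]=0x4F cont=0 payload=0x4F=79: acc |= 79<<7 -> acc=10179 shift=14 [end]
Varint 4: bytes[4:6] = C3 4F -> value 10179 (2 byte(s))

Answer: 69 69 2872 10179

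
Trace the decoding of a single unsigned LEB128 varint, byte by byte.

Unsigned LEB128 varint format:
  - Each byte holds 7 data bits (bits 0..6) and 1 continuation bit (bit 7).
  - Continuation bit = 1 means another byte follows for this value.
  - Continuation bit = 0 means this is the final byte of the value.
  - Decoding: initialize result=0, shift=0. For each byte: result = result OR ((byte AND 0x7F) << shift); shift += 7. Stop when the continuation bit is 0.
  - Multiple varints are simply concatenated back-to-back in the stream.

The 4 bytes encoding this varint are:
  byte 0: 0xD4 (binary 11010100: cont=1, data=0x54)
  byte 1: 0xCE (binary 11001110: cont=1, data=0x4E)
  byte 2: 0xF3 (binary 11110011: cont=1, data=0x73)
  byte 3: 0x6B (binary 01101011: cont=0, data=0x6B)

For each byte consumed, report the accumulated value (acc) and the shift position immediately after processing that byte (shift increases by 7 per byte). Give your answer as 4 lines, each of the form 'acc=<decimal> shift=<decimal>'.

byte 0=0xD4: payload=0x54=84, contrib = 84<<0 = 84; acc -> 84, shift -> 7
byte 1=0xCE: payload=0x4E=78, contrib = 78<<7 = 9984; acc -> 10068, shift -> 14
byte 2=0xF3: payload=0x73=115, contrib = 115<<14 = 1884160; acc -> 1894228, shift -> 21
byte 3=0x6B: payload=0x6B=107, contrib = 107<<21 = 224395264; acc -> 226289492, shift -> 28

Answer: acc=84 shift=7
acc=10068 shift=14
acc=1894228 shift=21
acc=226289492 shift=28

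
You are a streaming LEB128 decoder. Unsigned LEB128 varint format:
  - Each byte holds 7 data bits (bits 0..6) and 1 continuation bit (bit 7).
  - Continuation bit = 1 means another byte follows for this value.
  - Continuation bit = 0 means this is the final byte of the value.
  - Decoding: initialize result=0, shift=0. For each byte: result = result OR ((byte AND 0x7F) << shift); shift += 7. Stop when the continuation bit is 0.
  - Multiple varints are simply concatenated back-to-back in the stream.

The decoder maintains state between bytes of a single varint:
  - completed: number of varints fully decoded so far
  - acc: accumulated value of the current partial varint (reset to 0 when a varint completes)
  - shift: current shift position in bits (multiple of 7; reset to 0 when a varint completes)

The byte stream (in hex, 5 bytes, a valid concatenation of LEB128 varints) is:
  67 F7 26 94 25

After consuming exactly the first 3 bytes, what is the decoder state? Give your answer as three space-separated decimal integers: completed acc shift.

byte[0]=0x67 cont=0 payload=0x67: varint #1 complete (value=103); reset -> completed=1 acc=0 shift=0
byte[1]=0xF7 cont=1 payload=0x77: acc |= 119<<0 -> completed=1 acc=119 shift=7
byte[2]=0x26 cont=0 payload=0x26: varint #2 complete (value=4983); reset -> completed=2 acc=0 shift=0

Answer: 2 0 0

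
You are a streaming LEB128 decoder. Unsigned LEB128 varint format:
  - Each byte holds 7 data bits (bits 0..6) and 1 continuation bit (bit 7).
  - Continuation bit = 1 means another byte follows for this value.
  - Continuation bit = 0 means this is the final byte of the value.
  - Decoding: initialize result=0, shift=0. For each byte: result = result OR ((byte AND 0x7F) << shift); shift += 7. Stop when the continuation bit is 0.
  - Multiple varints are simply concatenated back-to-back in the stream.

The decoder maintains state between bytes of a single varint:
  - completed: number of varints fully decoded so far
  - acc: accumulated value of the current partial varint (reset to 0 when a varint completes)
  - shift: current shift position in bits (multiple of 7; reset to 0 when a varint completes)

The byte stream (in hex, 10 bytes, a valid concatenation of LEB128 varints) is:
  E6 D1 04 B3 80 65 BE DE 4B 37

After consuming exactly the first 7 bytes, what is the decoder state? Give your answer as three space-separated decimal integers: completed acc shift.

byte[0]=0xE6 cont=1 payload=0x66: acc |= 102<<0 -> completed=0 acc=102 shift=7
byte[1]=0xD1 cont=1 payload=0x51: acc |= 81<<7 -> completed=0 acc=10470 shift=14
byte[2]=0x04 cont=0 payload=0x04: varint #1 complete (value=76006); reset -> completed=1 acc=0 shift=0
byte[3]=0xB3 cont=1 payload=0x33: acc |= 51<<0 -> completed=1 acc=51 shift=7
byte[4]=0x80 cont=1 payload=0x00: acc |= 0<<7 -> completed=1 acc=51 shift=14
byte[5]=0x65 cont=0 payload=0x65: varint #2 complete (value=1654835); reset -> completed=2 acc=0 shift=0
byte[6]=0xBE cont=1 payload=0x3E: acc |= 62<<0 -> completed=2 acc=62 shift=7

Answer: 2 62 7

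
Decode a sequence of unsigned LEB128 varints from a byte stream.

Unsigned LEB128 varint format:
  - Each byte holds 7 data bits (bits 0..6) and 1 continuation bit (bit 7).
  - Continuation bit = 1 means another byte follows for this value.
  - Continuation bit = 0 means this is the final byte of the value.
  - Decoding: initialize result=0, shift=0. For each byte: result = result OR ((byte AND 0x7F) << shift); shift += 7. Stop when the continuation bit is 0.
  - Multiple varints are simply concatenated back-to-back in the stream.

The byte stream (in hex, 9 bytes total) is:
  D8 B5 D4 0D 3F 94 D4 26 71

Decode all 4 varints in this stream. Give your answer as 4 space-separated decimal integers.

  byte[0]=0xD8 cont=1 payload=0x58=88: acc |= 88<<0 -> acc=88 shift=7
  byte[1]=0xB5 cont=1 payload=0x35=53: acc |= 53<<7 -> acc=6872 shift=14
  byte[2]=0xD4 cont=1 payload=0x54=84: acc |= 84<<14 -> acc=1383128 shift=21
  byte[3]=0x0D cont=0 payload=0x0D=13: acc |= 13<<21 -> acc=28646104 shift=28 [end]
Varint 1: bytes[0:4] = D8 B5 D4 0D -> value 28646104 (4 byte(s))
  byte[4]=0x3F cont=0 payload=0x3F=63: acc |= 63<<0 -> acc=63 shift=7 [end]
Varint 2: bytes[4:5] = 3F -> value 63 (1 byte(s))
  byte[5]=0x94 cont=1 payload=0x14=20: acc |= 20<<0 -> acc=20 shift=7
  byte[6]=0xD4 cont=1 payload=0x54=84: acc |= 84<<7 -> acc=10772 shift=14
  byte[7]=0x26 cont=0 payload=0x26=38: acc |= 38<<14 -> acc=633364 shift=21 [end]
Varint 3: bytes[5:8] = 94 D4 26 -> value 633364 (3 byte(s))
  byte[8]=0x71 cont=0 payload=0x71=113: acc |= 113<<0 -> acc=113 shift=7 [end]
Varint 4: bytes[8:9] = 71 -> value 113 (1 byte(s))

Answer: 28646104 63 633364 113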